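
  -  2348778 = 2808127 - 5156905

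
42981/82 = 42981/82=524.16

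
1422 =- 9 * ( - 158)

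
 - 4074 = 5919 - 9993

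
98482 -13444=85038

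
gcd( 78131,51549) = 1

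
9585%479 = 5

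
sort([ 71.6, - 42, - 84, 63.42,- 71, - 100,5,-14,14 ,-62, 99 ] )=[ - 100, - 84,- 71,-62,-42, -14 , 5,14, 63.42,71.6 , 99]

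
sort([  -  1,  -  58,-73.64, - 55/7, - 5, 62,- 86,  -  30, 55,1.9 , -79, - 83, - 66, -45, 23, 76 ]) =[ - 86, - 83,-79, - 73.64, - 66, - 58, - 45, -30,-55/7,  -  5 ,  -  1 , 1.9 , 23,55,62,76]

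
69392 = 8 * 8674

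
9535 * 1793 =17096255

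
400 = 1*400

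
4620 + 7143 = 11763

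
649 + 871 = 1520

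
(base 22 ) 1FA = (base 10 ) 824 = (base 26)15i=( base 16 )338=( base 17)2e8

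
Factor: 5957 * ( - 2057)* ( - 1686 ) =20659483614 = 2^1 * 3^1*7^1*11^2 * 17^1 * 23^1  *37^1 * 281^1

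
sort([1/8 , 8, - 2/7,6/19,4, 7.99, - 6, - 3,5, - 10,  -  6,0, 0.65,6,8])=[ - 10, - 6, - 6, - 3, - 2/7, 0, 1/8, 6/19,  0.65,  4 , 5, 6, 7.99,8, 8 ]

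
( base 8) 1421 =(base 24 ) 18H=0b1100010001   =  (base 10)785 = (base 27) 122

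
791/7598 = 791/7598=0.10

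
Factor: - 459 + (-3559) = -2^1*7^2*41^1 = - 4018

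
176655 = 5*35331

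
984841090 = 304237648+680603442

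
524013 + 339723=863736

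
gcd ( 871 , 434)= 1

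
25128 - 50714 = - 25586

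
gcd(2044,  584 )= 292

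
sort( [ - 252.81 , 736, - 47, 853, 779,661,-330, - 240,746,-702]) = [ - 702, - 330, - 252.81, - 240,- 47 , 661,  736, 746,779,853 ]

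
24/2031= 8/677 = 0.01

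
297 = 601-304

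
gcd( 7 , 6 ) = 1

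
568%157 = 97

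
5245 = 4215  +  1030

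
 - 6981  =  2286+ - 9267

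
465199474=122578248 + 342621226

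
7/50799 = 1/7257 = 0.00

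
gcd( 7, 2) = 1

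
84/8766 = 14/1461=0.01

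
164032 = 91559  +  72473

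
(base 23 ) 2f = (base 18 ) 37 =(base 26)29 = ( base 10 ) 61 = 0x3D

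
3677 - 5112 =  - 1435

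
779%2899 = 779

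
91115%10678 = 5691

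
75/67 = 75/67 = 1.12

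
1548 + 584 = 2132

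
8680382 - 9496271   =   - 815889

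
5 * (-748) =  - 3740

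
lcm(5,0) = 0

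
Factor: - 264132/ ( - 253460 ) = 99/95 = 3^2*5^ ( - 1) *11^1*19^( - 1) 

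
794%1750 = 794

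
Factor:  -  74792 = - 2^3*9349^1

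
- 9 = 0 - 9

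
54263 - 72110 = - 17847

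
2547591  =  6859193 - 4311602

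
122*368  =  44896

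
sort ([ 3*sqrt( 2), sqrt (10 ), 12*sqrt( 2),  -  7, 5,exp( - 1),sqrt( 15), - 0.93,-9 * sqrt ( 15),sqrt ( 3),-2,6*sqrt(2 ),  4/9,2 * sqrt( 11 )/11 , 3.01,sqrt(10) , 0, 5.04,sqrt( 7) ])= [ -9 * sqrt (15), - 7 , - 2,-0.93,0, exp (-1 ),4/9, 2*sqrt(11)/11,  sqrt(3),  sqrt (7),3.01 , sqrt( 10),sqrt(10),sqrt (15), 3* sqrt( 2), 5,5.04 , 6*sqrt(  2 ),12 * sqrt(2) ]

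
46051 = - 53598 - -99649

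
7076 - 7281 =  - 205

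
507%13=0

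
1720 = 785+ 935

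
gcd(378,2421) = 9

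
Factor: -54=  - 2^1 * 3^3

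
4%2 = 0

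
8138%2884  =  2370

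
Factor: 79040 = 2^6*5^1*13^1*19^1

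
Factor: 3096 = 2^3 * 3^2*43^1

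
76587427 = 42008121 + 34579306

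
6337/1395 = 6337/1395 =4.54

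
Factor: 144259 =144259^1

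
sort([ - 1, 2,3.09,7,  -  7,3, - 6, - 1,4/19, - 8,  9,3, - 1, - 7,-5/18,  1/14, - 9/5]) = [-8 , - 7,  -  7 , - 6,-9/5,  -  1,-1, - 1,  -  5/18,1/14,4/19,2, 3 , 3,3.09,7,  9] 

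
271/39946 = 271/39946=0.01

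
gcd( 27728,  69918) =2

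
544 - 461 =83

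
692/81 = 692/81 = 8.54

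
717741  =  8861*81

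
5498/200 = 2749/100 = 27.49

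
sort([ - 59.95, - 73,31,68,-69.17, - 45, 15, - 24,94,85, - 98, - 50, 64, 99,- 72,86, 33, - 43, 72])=[  -  98, - 73 ,-72, - 69.17,- 59.95,-50,-45,  -  43, - 24 , 15 , 31 , 33,64, 68,72 , 85 , 86,94,99 ]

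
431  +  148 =579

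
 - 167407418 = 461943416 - 629350834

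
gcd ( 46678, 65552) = 2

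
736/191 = 736/191=   3.85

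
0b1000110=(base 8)106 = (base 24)2M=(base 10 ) 70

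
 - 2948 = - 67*44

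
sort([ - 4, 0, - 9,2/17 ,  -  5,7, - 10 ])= [-10, - 9,-5, - 4, 0, 2/17, 7]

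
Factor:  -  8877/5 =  - 3^1*5^ ( - 1 ) * 11^1*269^1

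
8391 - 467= 7924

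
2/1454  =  1/727 = 0.00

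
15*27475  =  412125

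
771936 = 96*8041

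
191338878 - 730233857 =  -  538894979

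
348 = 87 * 4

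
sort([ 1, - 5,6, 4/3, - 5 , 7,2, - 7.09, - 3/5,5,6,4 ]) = [ - 7.09, - 5,- 5, - 3/5, 1,4/3,2,4,5,6 , 6,7]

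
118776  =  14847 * 8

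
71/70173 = 71/70173= 0.00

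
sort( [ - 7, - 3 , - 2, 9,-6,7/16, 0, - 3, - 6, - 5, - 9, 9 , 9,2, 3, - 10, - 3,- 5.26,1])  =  [ - 10,-9, - 7, - 6, - 6, - 5.26,-5 , - 3, - 3,-3, - 2,0,7/16,1, 2, 3, 9  ,  9,9 ]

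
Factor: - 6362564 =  - 2^2*13^1 * 31^1*3947^1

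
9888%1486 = 972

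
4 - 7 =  - 3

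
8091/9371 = 8091/9371= 0.86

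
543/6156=181/2052= 0.09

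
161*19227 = 3095547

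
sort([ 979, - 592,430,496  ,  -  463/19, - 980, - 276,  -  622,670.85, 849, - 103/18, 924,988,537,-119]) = [-980, - 622, - 592,  -  276,-119,- 463/19,-103/18, 430,496,537, 670.85,849, 924,979,988 ] 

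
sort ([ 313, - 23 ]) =[ - 23, 313] 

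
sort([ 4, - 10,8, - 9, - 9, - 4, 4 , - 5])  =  [ - 10,  -  9, - 9, - 5,-4, 4, 4,8]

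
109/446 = 109/446 = 0.24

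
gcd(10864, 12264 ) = 56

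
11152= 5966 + 5186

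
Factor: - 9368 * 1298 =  - 2^4*11^1  *59^1*1171^1 = -12159664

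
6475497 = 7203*899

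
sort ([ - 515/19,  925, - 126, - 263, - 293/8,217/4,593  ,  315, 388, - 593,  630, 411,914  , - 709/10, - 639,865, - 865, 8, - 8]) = [ - 865, - 639, - 593 ,-263, - 126,-709/10,  -  293/8, - 515/19, - 8 , 8, 217/4, 315, 388,  411, 593,630,865,914,925] 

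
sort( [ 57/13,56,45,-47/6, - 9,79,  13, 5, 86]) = [  -  9, - 47/6, 57/13,5, 13, 45, 56,79, 86 ] 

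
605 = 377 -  - 228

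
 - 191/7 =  - 28 + 5/7 = -27.29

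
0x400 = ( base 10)1024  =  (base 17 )394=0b10000000000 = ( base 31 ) 121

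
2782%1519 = 1263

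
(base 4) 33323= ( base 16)3FB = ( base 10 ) 1019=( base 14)52b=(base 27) 1AK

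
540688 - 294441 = 246247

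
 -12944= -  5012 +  -7932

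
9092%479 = 470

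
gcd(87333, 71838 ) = 3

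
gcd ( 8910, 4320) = 270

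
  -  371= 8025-8396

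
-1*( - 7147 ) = 7147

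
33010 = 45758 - 12748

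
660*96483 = 63678780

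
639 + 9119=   9758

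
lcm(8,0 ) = 0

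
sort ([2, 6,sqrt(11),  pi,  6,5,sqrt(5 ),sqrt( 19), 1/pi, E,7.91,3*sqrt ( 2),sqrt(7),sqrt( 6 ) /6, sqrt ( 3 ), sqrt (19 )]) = [ 1/pi,sqrt( 6)/6, sqrt( 3),2,sqrt(5 ),sqrt( 7),  E, pi, sqrt( 11),3*sqrt( 2 ),sqrt(19) , sqrt(19) , 5,6,6,7.91 ] 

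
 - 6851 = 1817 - 8668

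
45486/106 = 22743/53 = 429.11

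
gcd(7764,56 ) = 4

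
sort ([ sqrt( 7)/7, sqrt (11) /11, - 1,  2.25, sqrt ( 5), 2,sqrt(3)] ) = [  -  1, sqrt( 11)/11, sqrt(7) /7, sqrt(3 ), 2, sqrt( 5), 2.25]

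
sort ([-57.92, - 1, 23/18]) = [ - 57.92,-1,23/18]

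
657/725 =657/725 = 0.91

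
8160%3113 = 1934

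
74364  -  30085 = 44279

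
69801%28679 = 12443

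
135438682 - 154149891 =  - 18711209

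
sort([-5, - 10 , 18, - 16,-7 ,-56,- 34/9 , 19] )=[ -56, - 16,-10, -7, - 5,-34/9,18 , 19 ]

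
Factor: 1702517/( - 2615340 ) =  - 2^( - 2)*3^ (  -  1)*5^(  -  1)*7^( - 1) * 13^( - 1)*479^( - 1 )*751^1*2267^1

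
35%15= 5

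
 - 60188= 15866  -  76054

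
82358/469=175 + 283/469 = 175.60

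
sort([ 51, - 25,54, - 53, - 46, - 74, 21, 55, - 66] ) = [ - 74,-66,-53, - 46, - 25,21  ,  51, 54,55] 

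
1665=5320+  -  3655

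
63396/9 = 7044 = 7044.00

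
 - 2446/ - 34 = 1223/17 = 71.94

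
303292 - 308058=-4766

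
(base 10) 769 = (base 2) 1100000001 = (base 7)2146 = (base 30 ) PJ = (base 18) 26d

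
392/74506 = 196/37253 = 0.01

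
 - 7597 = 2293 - 9890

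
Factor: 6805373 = 37^1*193^1*953^1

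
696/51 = 232/17 = 13.65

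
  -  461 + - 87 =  - 548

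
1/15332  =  1/15332 = 0.00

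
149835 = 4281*35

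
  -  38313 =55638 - 93951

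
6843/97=6843/97 = 70.55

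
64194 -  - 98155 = 162349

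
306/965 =306/965 = 0.32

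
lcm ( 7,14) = 14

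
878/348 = 439/174 =2.52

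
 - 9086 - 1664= - 10750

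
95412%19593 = 17040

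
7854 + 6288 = 14142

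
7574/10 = 3787/5 = 757.40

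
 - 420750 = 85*( - 4950 )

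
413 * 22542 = 9309846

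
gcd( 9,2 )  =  1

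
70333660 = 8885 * 7916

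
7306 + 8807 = 16113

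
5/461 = 5/461=0.01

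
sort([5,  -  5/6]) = [-5/6,5]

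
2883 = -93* (-31) 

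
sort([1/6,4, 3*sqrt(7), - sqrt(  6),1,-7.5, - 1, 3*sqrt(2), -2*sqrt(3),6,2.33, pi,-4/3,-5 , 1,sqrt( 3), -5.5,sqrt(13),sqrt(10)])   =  [ - 7.5, - 5.5, - 5,- 2*sqrt(3),-sqrt( 6 ), -4/3, - 1,1/6,1,1,sqrt( 3),2.33, pi,sqrt( 10 ), sqrt(13 ),4,3*sqrt(2) , 6 , 3*sqrt(7 )]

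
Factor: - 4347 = -3^3*7^1*23^1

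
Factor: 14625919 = 7^1 * 11^1*189947^1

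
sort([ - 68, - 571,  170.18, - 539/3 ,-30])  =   [- 571,-539/3, - 68,- 30,  170.18 ] 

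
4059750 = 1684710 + 2375040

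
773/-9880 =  - 1+9107/9880  =  -0.08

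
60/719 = 60/719  =  0.08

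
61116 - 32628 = 28488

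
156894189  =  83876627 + 73017562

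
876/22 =39 + 9/11 = 39.82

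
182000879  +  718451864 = 900452743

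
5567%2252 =1063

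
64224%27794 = 8636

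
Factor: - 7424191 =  - 857^1*8663^1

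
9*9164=82476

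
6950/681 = 6950/681 = 10.21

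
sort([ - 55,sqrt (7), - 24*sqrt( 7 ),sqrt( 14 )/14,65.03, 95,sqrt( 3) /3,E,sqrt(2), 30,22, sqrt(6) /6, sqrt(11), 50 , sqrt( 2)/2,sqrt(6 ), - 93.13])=[ - 93.13, - 24*sqrt( 7), -55,sqrt( 14)/14,sqrt (6)/6,sqrt (3 ) /3, sqrt( 2 ) /2 , sqrt ( 2 ) , sqrt (6),sqrt( 7 ), E, sqrt(11 ) , 22,30,50,65.03,  95] 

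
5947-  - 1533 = 7480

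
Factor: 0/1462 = 0 = 0^1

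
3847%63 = 4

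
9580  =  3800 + 5780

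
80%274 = 80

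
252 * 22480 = 5664960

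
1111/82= 13+45/82  =  13.55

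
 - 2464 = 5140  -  7604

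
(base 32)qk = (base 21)1JC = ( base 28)12C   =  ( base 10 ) 852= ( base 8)1524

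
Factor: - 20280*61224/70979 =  - 2^6*3^2*5^1*13^2*2551^1*70979^(- 1) = - 1241622720/70979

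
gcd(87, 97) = 1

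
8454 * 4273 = 36123942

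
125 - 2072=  - 1947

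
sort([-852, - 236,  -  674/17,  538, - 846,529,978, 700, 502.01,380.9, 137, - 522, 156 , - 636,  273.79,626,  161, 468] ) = [ - 852,  -  846 , - 636, - 522 , -236, - 674/17,137,156,161,273.79,380.9,468,502.01, 529,538, 626,700, 978]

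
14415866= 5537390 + 8878476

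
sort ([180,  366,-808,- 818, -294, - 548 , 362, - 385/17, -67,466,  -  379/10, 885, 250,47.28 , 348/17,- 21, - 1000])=[- 1000, - 818, - 808,  -  548, - 294,  -  67, - 379/10,-385/17,-21, 348/17,47.28,180,  250, 362,  366, 466, 885]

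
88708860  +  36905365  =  125614225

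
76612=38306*2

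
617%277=63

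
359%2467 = 359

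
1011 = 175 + 836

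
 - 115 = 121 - 236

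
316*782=247112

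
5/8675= 1/1735  =  0.00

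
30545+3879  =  34424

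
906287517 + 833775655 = 1740063172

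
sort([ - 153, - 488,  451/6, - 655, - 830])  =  [ - 830, - 655, - 488, -153, 451/6 ] 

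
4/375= 4/375 = 0.01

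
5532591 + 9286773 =14819364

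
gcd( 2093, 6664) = 7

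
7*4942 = 34594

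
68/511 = 68/511 = 0.13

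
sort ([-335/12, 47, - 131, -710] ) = [ - 710, - 131,-335/12 , 47 ]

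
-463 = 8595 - 9058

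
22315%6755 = 2050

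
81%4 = 1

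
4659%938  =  907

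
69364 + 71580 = 140944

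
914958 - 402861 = 512097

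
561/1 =561 = 561.00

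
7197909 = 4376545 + 2821364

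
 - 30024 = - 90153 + 60129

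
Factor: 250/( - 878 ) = -125/439  =  - 5^3 * 439^( - 1) 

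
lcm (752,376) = 752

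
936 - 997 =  - 61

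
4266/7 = 609 + 3/7 = 609.43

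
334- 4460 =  - 4126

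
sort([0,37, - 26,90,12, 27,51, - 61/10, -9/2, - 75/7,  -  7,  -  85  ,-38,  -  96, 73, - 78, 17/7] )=[- 96, - 85, - 78,  -  38,  -  26,  -  75/7,-7, - 61/10, -9/2,0, 17/7, 12 , 27,  37,  51,73,90] 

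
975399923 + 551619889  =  1527019812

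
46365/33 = 1405  =  1405.00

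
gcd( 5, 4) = 1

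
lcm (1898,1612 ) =117676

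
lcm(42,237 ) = 3318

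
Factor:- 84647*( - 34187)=2893826989= 17^1* 47^1*1801^1*2011^1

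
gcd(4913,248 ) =1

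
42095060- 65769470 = -23674410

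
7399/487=15  +  94/487=15.19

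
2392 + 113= 2505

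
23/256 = 23/256  =  0.09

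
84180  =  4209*20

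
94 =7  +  87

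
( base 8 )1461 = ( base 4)30301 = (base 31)QB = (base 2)1100110001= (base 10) 817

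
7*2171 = 15197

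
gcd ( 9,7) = 1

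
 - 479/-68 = 479/68= 7.04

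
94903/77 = 94903/77 = 1232.51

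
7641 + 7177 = 14818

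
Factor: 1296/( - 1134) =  - 2^3*7^ ( -1)=- 8/7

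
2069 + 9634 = 11703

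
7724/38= 203 + 5/19 = 203.26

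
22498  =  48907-26409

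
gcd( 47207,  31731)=1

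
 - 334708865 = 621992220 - 956701085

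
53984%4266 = 2792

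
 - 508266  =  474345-982611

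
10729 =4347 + 6382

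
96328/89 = 96328/89 = 1082.34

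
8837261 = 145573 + 8691688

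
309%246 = 63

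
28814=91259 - 62445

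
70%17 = 2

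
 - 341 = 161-502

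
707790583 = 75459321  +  632331262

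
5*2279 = 11395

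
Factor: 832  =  2^6*13^1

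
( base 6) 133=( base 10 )57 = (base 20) 2H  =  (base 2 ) 111001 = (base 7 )111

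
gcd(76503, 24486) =21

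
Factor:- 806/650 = -5^( - 2 )*31^1 = - 31/25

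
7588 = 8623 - 1035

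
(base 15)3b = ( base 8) 70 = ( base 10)56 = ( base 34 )1m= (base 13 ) 44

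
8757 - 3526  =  5231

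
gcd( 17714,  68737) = 1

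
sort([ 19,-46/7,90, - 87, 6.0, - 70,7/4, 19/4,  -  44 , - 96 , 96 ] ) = [ - 96, - 87, - 70, - 44, - 46/7, 7/4,19/4, 6.0, 19,90,96]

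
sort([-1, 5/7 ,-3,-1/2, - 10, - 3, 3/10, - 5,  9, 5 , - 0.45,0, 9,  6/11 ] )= [  -  10 , - 5  , - 3, - 3,- 1, - 1/2 , - 0.45,0 , 3/10, 6/11,  5/7,5,9,9]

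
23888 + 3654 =27542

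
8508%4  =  0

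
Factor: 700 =2^2*5^2*7^1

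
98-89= 9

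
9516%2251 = 512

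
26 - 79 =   -  53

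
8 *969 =7752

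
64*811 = 51904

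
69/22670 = 69/22670 = 0.00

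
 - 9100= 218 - 9318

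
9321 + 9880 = 19201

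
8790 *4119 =36206010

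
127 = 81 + 46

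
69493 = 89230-19737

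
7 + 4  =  11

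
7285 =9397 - 2112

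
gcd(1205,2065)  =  5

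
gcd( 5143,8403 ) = 1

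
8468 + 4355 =12823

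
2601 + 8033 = 10634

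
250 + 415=665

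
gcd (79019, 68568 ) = 1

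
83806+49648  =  133454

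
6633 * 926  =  6142158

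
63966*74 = 4733484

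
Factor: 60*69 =4140  =  2^2 * 3^2*5^1 *23^1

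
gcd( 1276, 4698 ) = 58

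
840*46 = 38640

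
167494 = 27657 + 139837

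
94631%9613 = 8114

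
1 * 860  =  860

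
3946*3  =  11838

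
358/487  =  358/487 = 0.74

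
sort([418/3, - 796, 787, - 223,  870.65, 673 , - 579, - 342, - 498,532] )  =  [- 796, - 579 ,-498, - 342,  -  223,418/3, 532,673,787,870.65 ]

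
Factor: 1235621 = 83^1* 14887^1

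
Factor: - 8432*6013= - 50701616 =- 2^4*7^1*17^1*31^1*859^1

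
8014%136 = 126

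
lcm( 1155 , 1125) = 86625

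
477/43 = 11 + 4/43 = 11.09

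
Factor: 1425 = 3^1*5^2*19^1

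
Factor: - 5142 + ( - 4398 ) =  - 2^2*3^2 * 5^1*53^1=-  9540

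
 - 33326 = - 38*877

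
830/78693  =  830/78693 = 0.01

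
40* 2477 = 99080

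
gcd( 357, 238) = 119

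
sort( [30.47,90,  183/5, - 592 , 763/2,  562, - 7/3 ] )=[ - 592,-7/3,  30.47,183/5, 90 , 763/2, 562] 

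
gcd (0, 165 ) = 165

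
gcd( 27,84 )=3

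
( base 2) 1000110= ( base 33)24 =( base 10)70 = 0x46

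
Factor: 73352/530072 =53^1*383^( - 1 ) = 53/383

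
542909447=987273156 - 444363709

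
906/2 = 453= 453.00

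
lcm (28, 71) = 1988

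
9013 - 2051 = 6962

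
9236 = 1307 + 7929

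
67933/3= 67933/3 = 22644.33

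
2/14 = 1/7=0.14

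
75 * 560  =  42000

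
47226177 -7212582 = 40013595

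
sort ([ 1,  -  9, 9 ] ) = [-9 , 1,9 ]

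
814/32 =25 +7/16 = 25.44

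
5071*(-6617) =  - 33554807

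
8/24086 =4/12043 = 0.00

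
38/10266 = 19/5133= 0.00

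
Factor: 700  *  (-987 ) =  - 690900 = - 2^2 * 3^1*5^2 * 7^2*47^1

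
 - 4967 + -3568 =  - 8535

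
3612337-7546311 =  - 3933974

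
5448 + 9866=15314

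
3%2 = 1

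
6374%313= 114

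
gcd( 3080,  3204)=4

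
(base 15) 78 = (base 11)a3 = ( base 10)113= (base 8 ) 161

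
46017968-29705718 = 16312250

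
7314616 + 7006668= 14321284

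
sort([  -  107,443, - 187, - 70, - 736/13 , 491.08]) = [ - 187, - 107, - 70, - 736/13, 443,491.08]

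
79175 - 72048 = 7127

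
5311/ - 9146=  - 5311/9146 = - 0.58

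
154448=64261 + 90187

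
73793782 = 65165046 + 8628736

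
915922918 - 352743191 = 563179727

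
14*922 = 12908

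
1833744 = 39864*46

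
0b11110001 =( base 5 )1431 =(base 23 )ab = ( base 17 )e3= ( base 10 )241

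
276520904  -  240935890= 35585014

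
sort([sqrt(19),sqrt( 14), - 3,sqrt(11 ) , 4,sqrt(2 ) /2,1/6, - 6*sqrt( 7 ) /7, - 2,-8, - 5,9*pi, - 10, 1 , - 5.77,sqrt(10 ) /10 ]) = [- 10, - 8,-5.77, -5, - 3, - 6*sqrt(7)/7,  -  2,1/6,sqrt( 10)/10, sqrt(2) /2,1,  sqrt( 11),sqrt( 14), 4,sqrt(19), 9*pi] 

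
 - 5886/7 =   -  841 + 1/7 = - 840.86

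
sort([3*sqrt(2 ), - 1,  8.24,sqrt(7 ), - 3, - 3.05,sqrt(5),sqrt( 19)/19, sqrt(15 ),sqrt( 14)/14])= [ - 3.05, - 3, - 1,  sqrt( 19) /19,sqrt ( 14)/14,  sqrt(5 ),sqrt( 7 ), sqrt( 15 ), 3*sqrt (2 ),8.24]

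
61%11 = 6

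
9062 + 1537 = 10599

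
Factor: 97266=2^1 * 3^1 * 13^1*29^1 * 43^1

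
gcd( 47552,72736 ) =32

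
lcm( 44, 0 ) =0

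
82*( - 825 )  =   - 67650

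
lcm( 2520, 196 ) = 17640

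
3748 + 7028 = 10776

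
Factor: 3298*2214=7301772 =2^2*3^3 * 17^1*41^1*97^1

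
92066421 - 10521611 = 81544810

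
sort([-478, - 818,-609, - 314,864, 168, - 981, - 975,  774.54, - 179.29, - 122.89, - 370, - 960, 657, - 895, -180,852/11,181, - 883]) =[- 981, - 975,-960,-895, - 883, - 818, - 609,- 478,  -  370, -314, - 180,-179.29 ,-122.89, 852/11,168, 181,657, 774.54, 864]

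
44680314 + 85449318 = 130129632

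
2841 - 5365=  - 2524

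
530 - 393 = 137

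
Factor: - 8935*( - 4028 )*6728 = 242141931040 = 2^5*5^1*19^1*29^2*53^1*1787^1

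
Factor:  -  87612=-2^2*3^1*7^2*149^1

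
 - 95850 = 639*(  -  150) 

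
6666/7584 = 1111/1264 = 0.88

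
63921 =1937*33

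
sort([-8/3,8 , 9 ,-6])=[ - 6, - 8/3 , 8, 9 ] 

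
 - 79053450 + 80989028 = 1935578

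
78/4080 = 13/680 =0.02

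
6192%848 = 256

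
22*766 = 16852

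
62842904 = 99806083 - 36963179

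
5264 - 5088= 176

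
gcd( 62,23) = 1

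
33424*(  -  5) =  - 167120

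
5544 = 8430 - 2886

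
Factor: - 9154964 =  - 2^2 * 7^2* 13^1*3593^1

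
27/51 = 9/17 = 0.53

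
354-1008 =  - 654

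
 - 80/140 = - 1  +  3/7 = -0.57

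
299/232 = 299/232 = 1.29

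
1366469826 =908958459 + 457511367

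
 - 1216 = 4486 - 5702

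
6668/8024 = 1667/2006 = 0.83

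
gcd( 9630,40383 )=9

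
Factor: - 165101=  - 107^1*1543^1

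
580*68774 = 39888920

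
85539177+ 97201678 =182740855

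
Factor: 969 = 3^1*17^1 * 19^1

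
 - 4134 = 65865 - 69999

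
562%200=162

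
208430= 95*2194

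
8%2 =0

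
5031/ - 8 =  - 629 + 1/8  =  - 628.88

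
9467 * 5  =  47335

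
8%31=8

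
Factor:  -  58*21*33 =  - 40194 = - 2^1*3^2*7^1*11^1*29^1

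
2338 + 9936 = 12274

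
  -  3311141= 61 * ( - 54281)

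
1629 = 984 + 645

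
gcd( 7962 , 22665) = 3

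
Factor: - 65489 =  - 43^1* 1523^1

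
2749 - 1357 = 1392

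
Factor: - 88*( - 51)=4488 =2^3*3^1*11^1*17^1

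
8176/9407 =8176/9407 = 0.87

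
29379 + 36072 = 65451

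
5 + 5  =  10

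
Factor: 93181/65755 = 5^( - 1) * 11^1* 43^1*197^1*13151^( - 1)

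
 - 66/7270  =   - 33/3635 = -0.01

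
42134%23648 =18486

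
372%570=372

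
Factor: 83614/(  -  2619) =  - 862/27= -  2^1*3^ ( - 3 ) * 431^1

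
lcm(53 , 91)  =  4823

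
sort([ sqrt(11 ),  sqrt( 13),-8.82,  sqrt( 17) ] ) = [ - 8.82,sqrt(11),  sqrt( 13),sqrt( 17)] 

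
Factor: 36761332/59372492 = 9190333/14843123  =  19^( - 1 ) * 47^1  *  195539^1*781217^(  -  1 )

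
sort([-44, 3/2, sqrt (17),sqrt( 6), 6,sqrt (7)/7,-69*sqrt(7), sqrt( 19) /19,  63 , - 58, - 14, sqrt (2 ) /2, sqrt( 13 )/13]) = [  -  69*sqrt(7),  -  58,-44, -14,  sqrt( 19)/19,  sqrt ( 13 )/13, sqrt(7)/7, sqrt(2)/2, 3/2, sqrt(  6 ),sqrt( 17),  6,63 ]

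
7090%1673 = 398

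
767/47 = 16 + 15/47  =  16.32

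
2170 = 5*434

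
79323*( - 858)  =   - 68059134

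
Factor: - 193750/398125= - 310/637 = -2^1*5^1*7^( - 2 )*13^( - 1 )*31^1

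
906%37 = 18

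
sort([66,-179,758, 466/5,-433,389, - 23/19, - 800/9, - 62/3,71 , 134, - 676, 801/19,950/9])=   [ - 676, - 433, - 179, - 800/9, - 62/3, - 23/19,801/19,66,  71, 466/5,950/9,134,  389 , 758 ]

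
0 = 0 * 626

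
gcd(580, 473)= 1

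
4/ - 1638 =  - 1+817/819 = - 0.00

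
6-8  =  -2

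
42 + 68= 110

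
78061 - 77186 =875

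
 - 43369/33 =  - 1315 + 26/33 = -1314.21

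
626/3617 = 626/3617 =0.17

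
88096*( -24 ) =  - 2114304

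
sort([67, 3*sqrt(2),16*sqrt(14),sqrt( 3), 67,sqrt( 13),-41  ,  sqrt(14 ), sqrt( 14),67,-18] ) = [ - 41, - 18, sqrt(3),  sqrt(13),sqrt( 14 ),sqrt(14 ),3*sqrt(2),16*sqrt(14 ), 67,67, 67]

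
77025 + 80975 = 158000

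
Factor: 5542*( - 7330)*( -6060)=246174531600=2^4*3^1*5^2*17^1*101^1*163^1*733^1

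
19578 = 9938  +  9640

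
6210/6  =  1035  =  1035.00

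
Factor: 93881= 269^1*349^1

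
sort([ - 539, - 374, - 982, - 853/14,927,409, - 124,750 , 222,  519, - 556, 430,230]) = [ - 982,-556, - 539 , - 374,  -  124,-853/14,222, 230, 409,430, 519,750,927]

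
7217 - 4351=2866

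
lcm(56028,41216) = 3585792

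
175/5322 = 175/5322= 0.03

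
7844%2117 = 1493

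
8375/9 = 8375/9 = 930.56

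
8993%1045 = 633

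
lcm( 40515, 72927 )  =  364635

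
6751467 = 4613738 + 2137729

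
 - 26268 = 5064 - 31332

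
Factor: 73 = 73^1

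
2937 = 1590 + 1347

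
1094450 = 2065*530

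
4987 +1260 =6247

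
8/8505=8/8505 = 0.00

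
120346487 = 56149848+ 64196639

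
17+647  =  664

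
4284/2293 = 4284/2293  =  1.87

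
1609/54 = 29 + 43/54 = 29.80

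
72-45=27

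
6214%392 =334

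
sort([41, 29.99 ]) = [ 29.99, 41] 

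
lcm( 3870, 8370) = 359910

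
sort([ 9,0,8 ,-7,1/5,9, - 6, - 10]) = [-10,-7 ,  -  6,0,  1/5,8,9, 9]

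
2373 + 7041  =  9414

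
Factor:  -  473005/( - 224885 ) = 94601/44977 = 13^1 * 19^1*41^ (-1 ) *383^1*1097^( - 1 ) 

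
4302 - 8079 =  - 3777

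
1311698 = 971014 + 340684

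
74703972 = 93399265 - 18695293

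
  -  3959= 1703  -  5662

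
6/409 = 6/409  =  0.01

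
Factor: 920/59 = 2^3*5^1 *23^1*59^( - 1)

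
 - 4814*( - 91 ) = 438074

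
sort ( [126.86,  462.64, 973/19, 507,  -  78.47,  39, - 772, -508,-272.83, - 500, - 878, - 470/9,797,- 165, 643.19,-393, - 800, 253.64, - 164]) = [  -  878, - 800, - 772, - 508, - 500, - 393, - 272.83 , - 165, - 164,-78.47, -470/9,39, 973/19, 126.86,253.64, 462.64,  507, 643.19, 797]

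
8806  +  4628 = 13434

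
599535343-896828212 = - 297292869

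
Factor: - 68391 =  - 3^3*17^1*149^1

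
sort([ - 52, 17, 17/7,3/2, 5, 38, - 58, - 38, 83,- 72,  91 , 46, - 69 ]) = [-72, - 69, - 58, - 52, - 38, 3/2, 17/7, 5,17,38, 46,  83,91 ] 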